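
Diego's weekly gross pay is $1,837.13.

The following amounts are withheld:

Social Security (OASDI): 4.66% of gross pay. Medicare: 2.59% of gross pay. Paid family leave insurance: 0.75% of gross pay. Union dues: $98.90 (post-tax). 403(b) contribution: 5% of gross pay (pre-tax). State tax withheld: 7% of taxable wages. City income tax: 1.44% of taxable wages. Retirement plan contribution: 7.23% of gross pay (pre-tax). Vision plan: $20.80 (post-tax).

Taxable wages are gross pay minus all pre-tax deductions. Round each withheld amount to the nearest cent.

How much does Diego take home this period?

$1,209.69

Retirement plan contribution: $1,837.13 × 0.0723 = $132.82
403(b) contribution: $1,837.13 × 0.05 = $91.86
Pre-tax total = $132.82 + $91.86 = $224.68
Taxable wages = $1,837.13 − $224.68 = $1,612.45
State tax withheld: $1,612.45 × 0.07 = $112.87
City income tax: $1,612.45 × 0.0144 = $23.22
Social Security (OASDI): $1,837.13 × 0.0466 = $85.61
Medicare: $1,837.13 × 0.0259 = $47.58
Paid family leave insurance: $1,837.13 × 0.0075 = $13.78
Vision plan: $20.80
Union dues: $98.90
Total deductions = $132.82 + $91.86 + $112.87 + $23.22 + $85.61 + $47.58 + $13.78 + $20.80 + $98.90 = $627.44
Net pay = $1,837.13 − $627.44 = $1,209.69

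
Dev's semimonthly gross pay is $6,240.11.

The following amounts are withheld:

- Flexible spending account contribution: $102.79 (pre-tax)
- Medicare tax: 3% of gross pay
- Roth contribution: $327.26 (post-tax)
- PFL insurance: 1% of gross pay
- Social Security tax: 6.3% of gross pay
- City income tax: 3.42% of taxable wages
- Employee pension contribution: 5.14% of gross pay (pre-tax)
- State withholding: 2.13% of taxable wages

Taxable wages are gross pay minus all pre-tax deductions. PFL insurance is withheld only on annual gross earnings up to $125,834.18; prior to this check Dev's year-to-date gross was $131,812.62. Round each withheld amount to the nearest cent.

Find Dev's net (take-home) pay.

Employee pension contribution: $6,240.11 × 0.0514 = $320.74
Flexible spending account contribution: $102.79
Pre-tax total = $320.74 + $102.79 = $423.53
Taxable wages = $6,240.11 − $423.53 = $5,816.58
State withholding: $5,816.58 × 0.0213 = $123.89
City income tax: $5,816.58 × 0.0342 = $198.93
Medicare tax: $6,240.11 × 0.03 = $187.20
PFL insurance: annual cap $125,834.18 already reached (YTD $131,812.62), so $0.00
Social Security tax: $6,240.11 × 0.063 = $393.13
Roth contribution: $327.26
Total deductions = $320.74 + $102.79 + $123.89 + $198.93 + $187.20 + $0.00 + $393.13 + $327.26 = $1,653.94
Net pay = $6,240.11 − $1,653.94 = $4,586.17

$4,586.17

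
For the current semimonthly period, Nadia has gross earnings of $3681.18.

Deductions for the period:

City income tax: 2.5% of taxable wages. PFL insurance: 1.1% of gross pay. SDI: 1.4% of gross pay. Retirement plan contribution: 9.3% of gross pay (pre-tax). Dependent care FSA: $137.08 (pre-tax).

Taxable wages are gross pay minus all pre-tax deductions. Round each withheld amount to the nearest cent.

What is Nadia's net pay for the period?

Retirement plan contribution: $3681.18 × 0.093 = $342.35
Dependent care FSA: $137.08
Pre-tax total = $342.35 + $137.08 = $479.43
Taxable wages = $3681.18 − $479.43 = $3201.75
City income tax: $3201.75 × 0.025 = $80.04
SDI: $3681.18 × 0.014 = $51.54
PFL insurance: $3681.18 × 0.011 = $40.49
Total deductions = $342.35 + $137.08 + $80.04 + $51.54 + $40.49 = $651.50
Net pay = $3681.18 − $651.50 = $3029.68

$3029.68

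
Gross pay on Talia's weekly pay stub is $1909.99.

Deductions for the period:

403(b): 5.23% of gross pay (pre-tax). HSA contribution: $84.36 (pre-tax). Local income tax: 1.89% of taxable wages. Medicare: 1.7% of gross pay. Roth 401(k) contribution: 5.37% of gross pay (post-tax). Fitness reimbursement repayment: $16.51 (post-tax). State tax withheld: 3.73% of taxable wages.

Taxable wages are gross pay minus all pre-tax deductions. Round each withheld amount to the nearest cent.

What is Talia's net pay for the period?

$1477.20

HSA contribution: $84.36
403(b): $1909.99 × 0.0523 = $99.89
Pre-tax total = $84.36 + $99.89 = $184.25
Taxable wages = $1909.99 − $184.25 = $1725.74
State tax withheld: $1725.74 × 0.0373 = $64.37
Local income tax: $1725.74 × 0.0189 = $32.62
Medicare: $1909.99 × 0.017 = $32.47
Roth 401(k) contribution: $1909.99 × 0.0537 = $102.57
Fitness reimbursement repayment: $16.51
Total deductions = $84.36 + $99.89 + $64.37 + $32.62 + $32.47 + $102.57 + $16.51 = $432.79
Net pay = $1909.99 − $432.79 = $1477.20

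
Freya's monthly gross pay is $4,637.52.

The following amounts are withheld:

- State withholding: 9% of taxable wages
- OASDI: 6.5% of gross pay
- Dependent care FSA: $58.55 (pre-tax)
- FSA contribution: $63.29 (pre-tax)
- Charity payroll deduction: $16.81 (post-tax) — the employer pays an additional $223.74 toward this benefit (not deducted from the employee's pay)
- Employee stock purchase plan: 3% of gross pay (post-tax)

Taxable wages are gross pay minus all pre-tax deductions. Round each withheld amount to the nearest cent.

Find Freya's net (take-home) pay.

$3,651.89

Dependent care FSA: $58.55
FSA contribution: $63.29
Pre-tax total = $58.55 + $63.29 = $121.84
Taxable wages = $4,637.52 − $121.84 = $4,515.68
State withholding: $4,515.68 × 0.09 = $406.41
OASDI: $4,637.52 × 0.065 = $301.44
Charity payroll deduction: $16.81
Employee stock purchase plan: $4,637.52 × 0.03 = $139.13
(Employer's $223.74 toward charity payroll deduction is not withheld from the employee.)
Total deductions = $58.55 + $63.29 + $406.41 + $301.44 + $16.81 + $139.13 = $985.63
Net pay = $4,637.52 − $985.63 = $3,651.89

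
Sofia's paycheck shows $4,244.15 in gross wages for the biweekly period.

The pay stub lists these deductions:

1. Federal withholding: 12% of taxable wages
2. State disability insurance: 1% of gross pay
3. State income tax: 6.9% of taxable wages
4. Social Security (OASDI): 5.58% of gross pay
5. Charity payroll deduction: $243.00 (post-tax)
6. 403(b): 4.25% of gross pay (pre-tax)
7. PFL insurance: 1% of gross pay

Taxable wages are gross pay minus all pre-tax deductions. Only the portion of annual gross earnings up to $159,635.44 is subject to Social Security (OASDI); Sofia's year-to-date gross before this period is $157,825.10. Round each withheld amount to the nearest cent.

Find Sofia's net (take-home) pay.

$2,866.82

403(b): $4,244.15 × 0.0425 = $180.38
Taxable wages = $4,244.15 − $180.38 = $4,063.77
Federal withholding: $4,063.77 × 0.12 = $487.65
State income tax: $4,063.77 × 0.069 = $280.40
Social Security (OASDI): only $159,635.44 − $157,825.10 = $1,810.34 of this check is subject → $1,810.34 × 0.0558 = $101.02
State disability insurance: $4,244.15 × 0.01 = $42.44
PFL insurance: $4,244.15 × 0.01 = $42.44
Charity payroll deduction: $243.00
Total deductions = $180.38 + $487.65 + $280.40 + $101.02 + $42.44 + $42.44 + $243.00 = $1,377.33
Net pay = $4,244.15 − $1,377.33 = $2,866.82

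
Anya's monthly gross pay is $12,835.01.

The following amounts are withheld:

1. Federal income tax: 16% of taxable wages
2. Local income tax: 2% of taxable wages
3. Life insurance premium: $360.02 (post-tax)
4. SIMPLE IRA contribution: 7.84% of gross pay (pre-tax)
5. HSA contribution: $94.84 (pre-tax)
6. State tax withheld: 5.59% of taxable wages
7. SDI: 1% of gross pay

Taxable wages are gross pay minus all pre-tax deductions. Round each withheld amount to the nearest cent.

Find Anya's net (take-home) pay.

$8,477.50

HSA contribution: $94.84
SIMPLE IRA contribution: $12,835.01 × 0.0784 = $1,006.26
Pre-tax total = $94.84 + $1,006.26 = $1,101.10
Taxable wages = $12,835.01 − $1,101.10 = $11,733.91
Federal income tax: $11,733.91 × 0.16 = $1,877.43
State tax withheld: $11,733.91 × 0.0559 = $655.93
Local income tax: $11,733.91 × 0.02 = $234.68
SDI: $12,835.01 × 0.01 = $128.35
Life insurance premium: $360.02
Total deductions = $94.84 + $1,006.26 + $1,877.43 + $655.93 + $234.68 + $128.35 + $360.02 = $4,357.51
Net pay = $12,835.01 − $4,357.51 = $8,477.50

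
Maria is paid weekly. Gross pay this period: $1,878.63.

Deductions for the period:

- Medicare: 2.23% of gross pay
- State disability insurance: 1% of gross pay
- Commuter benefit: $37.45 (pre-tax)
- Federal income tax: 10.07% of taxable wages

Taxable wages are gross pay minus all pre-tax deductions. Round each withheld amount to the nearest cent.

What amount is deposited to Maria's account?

Commuter benefit: $37.45
Taxable wages = $1,878.63 − $37.45 = $1,841.18
Federal income tax: $1,841.18 × 0.1007 = $185.41
Medicare: $1,878.63 × 0.0223 = $41.89
State disability insurance: $1,878.63 × 0.01 = $18.79
Total deductions = $37.45 + $185.41 + $41.89 + $18.79 = $283.54
Net pay = $1,878.63 − $283.54 = $1,595.09

$1,595.09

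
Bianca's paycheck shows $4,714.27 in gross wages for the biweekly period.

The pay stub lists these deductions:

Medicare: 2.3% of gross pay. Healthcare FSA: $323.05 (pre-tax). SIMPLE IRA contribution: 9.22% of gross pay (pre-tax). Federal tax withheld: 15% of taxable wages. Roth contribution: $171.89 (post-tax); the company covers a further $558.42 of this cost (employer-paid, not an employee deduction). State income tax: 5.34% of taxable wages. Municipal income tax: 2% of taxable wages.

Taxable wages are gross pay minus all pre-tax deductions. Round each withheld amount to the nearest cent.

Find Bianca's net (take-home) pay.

$2,792.35

Healthcare FSA: $323.05
SIMPLE IRA contribution: $4,714.27 × 0.0922 = $434.66
Pre-tax total = $323.05 + $434.66 = $757.71
Taxable wages = $4,714.27 − $757.71 = $3,956.56
Municipal income tax: $3,956.56 × 0.02 = $79.13
State income tax: $3,956.56 × 0.0534 = $211.28
Federal tax withheld: $3,956.56 × 0.15 = $593.48
Medicare: $4,714.27 × 0.023 = $108.43
Roth contribution: $171.89
(Employer's $558.42 toward Roth contribution is not withheld from the employee.)
Total deductions = $323.05 + $434.66 + $79.13 + $211.28 + $593.48 + $108.43 + $171.89 = $1,921.92
Net pay = $4,714.27 − $1,921.92 = $2,792.35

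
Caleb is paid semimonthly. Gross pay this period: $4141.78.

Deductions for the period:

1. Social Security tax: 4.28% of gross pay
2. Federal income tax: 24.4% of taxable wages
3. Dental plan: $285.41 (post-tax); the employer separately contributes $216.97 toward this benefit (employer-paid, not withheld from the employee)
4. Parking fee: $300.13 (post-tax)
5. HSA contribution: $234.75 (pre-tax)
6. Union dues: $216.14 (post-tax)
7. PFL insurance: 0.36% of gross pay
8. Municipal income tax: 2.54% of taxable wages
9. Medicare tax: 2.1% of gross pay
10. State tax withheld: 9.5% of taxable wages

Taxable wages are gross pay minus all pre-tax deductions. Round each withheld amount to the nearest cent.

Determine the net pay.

$1402.46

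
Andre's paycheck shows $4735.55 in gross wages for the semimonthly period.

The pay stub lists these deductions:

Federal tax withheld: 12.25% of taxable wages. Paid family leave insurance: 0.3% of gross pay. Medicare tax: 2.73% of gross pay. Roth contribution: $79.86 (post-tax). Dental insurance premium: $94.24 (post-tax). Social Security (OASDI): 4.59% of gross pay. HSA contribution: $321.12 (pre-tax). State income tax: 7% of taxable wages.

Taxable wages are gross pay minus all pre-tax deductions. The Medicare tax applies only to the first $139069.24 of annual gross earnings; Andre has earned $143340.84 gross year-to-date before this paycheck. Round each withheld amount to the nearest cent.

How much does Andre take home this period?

$3158.98

HSA contribution: $321.12
Taxable wages = $4735.55 − $321.12 = $4414.43
Federal tax withheld: $4414.43 × 0.1225 = $540.77
State income tax: $4414.43 × 0.07 = $309.01
Medicare tax: annual cap $139069.24 already reached (YTD $143340.84), so $0.00
Social Security (OASDI): $4735.55 × 0.0459 = $217.36
Paid family leave insurance: $4735.55 × 0.003 = $14.21
Dental insurance premium: $94.24
Roth contribution: $79.86
Total deductions = $321.12 + $540.77 + $309.01 + $0.00 + $217.36 + $14.21 + $94.24 + $79.86 = $1576.57
Net pay = $4735.55 − $1576.57 = $3158.98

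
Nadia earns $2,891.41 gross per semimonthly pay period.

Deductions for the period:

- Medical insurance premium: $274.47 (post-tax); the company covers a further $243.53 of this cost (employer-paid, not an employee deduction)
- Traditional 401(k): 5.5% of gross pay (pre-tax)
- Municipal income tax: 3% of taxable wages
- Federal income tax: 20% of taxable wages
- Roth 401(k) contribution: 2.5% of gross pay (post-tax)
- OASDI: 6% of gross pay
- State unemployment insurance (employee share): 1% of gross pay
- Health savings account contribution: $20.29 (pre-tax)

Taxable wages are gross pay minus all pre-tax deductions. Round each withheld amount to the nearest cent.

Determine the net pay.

$1,539.16

Health savings account contribution: $20.29
Traditional 401(k): $2,891.41 × 0.055 = $159.03
Pre-tax total = $20.29 + $159.03 = $179.32
Taxable wages = $2,891.41 − $179.32 = $2,712.09
Municipal income tax: $2,712.09 × 0.03 = $81.36
Federal income tax: $2,712.09 × 0.2 = $542.42
State unemployment insurance (employee share): $2,891.41 × 0.01 = $28.91
OASDI: $2,891.41 × 0.06 = $173.48
Roth 401(k) contribution: $2,891.41 × 0.025 = $72.29
Medical insurance premium: $274.47
(Employer's $243.53 toward medical insurance premium is not withheld from the employee.)
Total deductions = $20.29 + $159.03 + $81.36 + $542.42 + $28.91 + $173.48 + $72.29 + $274.47 = $1,352.25
Net pay = $2,891.41 − $1,352.25 = $1,539.16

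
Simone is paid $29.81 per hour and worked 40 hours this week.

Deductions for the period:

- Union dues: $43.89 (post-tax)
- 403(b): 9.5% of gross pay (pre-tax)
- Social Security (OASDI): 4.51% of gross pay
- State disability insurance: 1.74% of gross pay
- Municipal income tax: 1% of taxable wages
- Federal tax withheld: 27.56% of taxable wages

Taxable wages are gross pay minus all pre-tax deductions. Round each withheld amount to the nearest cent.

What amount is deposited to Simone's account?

Gross pay: 40 × $29.81 = $1192.40
403(b): $1192.40 × 0.095 = $113.28
Taxable wages = $1192.40 − $113.28 = $1079.12
Federal tax withheld: $1079.12 × 0.2756 = $297.41
Municipal income tax: $1079.12 × 0.01 = $10.79
Social Security (OASDI): $1192.40 × 0.0451 = $53.78
State disability insurance: $1192.40 × 0.0174 = $20.75
Union dues: $43.89
Total deductions = $113.28 + $297.41 + $10.79 + $53.78 + $20.75 + $43.89 = $539.90
Net pay = $1192.40 − $539.90 = $652.50

$652.50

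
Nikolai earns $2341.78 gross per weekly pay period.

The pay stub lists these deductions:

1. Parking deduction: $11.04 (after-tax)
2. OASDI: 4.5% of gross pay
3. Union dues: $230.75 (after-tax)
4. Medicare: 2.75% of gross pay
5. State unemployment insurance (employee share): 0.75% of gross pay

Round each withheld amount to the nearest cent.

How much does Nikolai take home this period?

$1912.65

OASDI: $2341.78 × 0.045 = $105.38
State unemployment insurance (employee share): $2341.78 × 0.0075 = $17.56
Medicare: $2341.78 × 0.0275 = $64.40
Union dues: $230.75
Parking deduction: $11.04
Total deductions = $105.38 + $17.56 + $64.40 + $230.75 + $11.04 = $429.13
Net pay = $2341.78 − $429.13 = $1912.65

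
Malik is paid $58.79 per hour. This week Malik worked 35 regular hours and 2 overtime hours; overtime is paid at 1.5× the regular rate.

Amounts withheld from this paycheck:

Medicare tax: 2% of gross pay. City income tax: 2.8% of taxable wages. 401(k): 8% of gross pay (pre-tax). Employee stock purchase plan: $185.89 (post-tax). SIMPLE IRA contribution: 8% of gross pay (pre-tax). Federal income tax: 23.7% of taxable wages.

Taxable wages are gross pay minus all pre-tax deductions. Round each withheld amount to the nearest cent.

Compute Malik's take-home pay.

Regular pay: 35 × $58.79 = $2,057.65
Overtime pay: 2 × $58.79 × 1.5 = $176.37
Gross pay = $2,057.65 + $176.37 = $2,234.02
SIMPLE IRA contribution: $2,234.02 × 0.08 = $178.72
401(k): $2,234.02 × 0.08 = $178.72
Pre-tax total = $178.72 + $178.72 = $357.44
Taxable wages = $2,234.02 − $357.44 = $1,876.58
City income tax: $1,876.58 × 0.028 = $52.54
Federal income tax: $1,876.58 × 0.237 = $444.75
Medicare tax: $2,234.02 × 0.02 = $44.68
Employee stock purchase plan: $185.89
Total deductions = $178.72 + $178.72 + $52.54 + $444.75 + $44.68 + $185.89 = $1,085.30
Net pay = $2,234.02 − $1,085.30 = $1,148.72

$1,148.72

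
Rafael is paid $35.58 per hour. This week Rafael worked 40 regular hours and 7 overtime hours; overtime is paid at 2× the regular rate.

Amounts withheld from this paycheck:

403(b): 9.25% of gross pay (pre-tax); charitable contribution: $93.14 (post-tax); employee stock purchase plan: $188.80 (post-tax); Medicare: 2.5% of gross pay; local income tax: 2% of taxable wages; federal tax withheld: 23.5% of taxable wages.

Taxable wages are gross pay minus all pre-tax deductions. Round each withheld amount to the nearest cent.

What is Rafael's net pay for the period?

Regular pay: 40 × $35.58 = $1,423.20
Overtime pay: 7 × $35.58 × 2 = $498.12
Gross pay = $1,423.20 + $498.12 = $1,921.32
403(b): $1,921.32 × 0.0925 = $177.72
Taxable wages = $1,921.32 − $177.72 = $1,743.60
Local income tax: $1,743.60 × 0.02 = $34.87
Federal tax withheld: $1,743.60 × 0.235 = $409.75
Medicare: $1,921.32 × 0.025 = $48.03
Employee stock purchase plan: $188.80
Charitable contribution: $93.14
Total deductions = $177.72 + $34.87 + $409.75 + $48.03 + $188.80 + $93.14 = $952.31
Net pay = $1,921.32 − $952.31 = $969.01

$969.01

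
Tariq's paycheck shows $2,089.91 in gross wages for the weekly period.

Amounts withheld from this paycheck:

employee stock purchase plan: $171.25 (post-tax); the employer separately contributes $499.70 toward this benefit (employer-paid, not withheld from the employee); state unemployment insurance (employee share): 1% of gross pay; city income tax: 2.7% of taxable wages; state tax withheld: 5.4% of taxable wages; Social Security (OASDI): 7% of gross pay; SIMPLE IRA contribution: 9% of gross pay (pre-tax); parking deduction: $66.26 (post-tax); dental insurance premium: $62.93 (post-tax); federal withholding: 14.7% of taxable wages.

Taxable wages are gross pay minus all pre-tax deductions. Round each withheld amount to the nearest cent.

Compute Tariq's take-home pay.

SIMPLE IRA contribution: $2,089.91 × 0.09 = $188.09
Taxable wages = $2,089.91 − $188.09 = $1,901.82
City income tax: $1,901.82 × 0.027 = $51.35
Federal withholding: $1,901.82 × 0.147 = $279.57
State tax withheld: $1,901.82 × 0.054 = $102.70
Social Security (OASDI): $2,089.91 × 0.07 = $146.29
State unemployment insurance (employee share): $2,089.91 × 0.01 = $20.90
Parking deduction: $66.26
Employee stock purchase plan: $171.25
Dental insurance premium: $62.93
(Employer's $499.70 toward employee stock purchase plan is not withheld from the employee.)
Total deductions = $188.09 + $51.35 + $279.57 + $102.70 + $146.29 + $20.90 + $66.26 + $171.25 + $62.93 = $1,089.34
Net pay = $2,089.91 − $1,089.34 = $1,000.57

$1,000.57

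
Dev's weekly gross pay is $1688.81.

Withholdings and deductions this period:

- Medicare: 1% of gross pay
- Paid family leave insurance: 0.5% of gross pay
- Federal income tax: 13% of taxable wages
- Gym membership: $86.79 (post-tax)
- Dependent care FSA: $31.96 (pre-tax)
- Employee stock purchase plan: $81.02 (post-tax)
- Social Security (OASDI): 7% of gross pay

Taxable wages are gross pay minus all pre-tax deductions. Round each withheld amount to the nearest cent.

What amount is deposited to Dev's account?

$1130.10

Dependent care FSA: $31.96
Taxable wages = $1688.81 − $31.96 = $1656.85
Federal income tax: $1656.85 × 0.13 = $215.39
Paid family leave insurance: $1688.81 × 0.005 = $8.44
Social Security (OASDI): $1688.81 × 0.07 = $118.22
Medicare: $1688.81 × 0.01 = $16.89
Gym membership: $86.79
Employee stock purchase plan: $81.02
Total deductions = $31.96 + $215.39 + $8.44 + $118.22 + $16.89 + $86.79 + $81.02 = $558.71
Net pay = $1688.81 − $558.71 = $1130.10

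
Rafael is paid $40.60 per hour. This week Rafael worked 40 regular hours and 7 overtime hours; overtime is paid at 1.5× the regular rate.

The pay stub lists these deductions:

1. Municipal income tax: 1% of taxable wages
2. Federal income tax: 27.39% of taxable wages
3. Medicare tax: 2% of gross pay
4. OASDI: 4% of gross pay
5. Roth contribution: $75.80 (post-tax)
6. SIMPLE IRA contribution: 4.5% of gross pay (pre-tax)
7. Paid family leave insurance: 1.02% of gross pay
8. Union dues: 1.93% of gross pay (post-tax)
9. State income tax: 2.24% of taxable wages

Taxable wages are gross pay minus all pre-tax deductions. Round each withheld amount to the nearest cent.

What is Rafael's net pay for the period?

$1098.99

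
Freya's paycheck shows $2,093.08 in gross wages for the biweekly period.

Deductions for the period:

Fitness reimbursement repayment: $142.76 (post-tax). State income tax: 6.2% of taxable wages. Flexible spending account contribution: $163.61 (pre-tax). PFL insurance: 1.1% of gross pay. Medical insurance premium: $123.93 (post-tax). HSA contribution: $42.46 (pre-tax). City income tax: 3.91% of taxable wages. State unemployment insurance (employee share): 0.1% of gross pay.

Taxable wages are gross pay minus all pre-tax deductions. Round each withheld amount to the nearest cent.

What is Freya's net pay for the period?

$1,404.44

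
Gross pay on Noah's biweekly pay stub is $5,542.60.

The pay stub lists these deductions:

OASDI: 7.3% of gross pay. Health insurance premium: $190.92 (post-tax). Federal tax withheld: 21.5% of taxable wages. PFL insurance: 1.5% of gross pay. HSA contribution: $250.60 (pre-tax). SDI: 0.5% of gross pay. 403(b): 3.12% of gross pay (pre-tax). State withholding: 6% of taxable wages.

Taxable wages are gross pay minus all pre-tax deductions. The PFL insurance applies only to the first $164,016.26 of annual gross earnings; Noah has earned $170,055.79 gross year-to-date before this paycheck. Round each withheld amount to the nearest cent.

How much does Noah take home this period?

HSA contribution: $250.60
403(b): $5,542.60 × 0.0312 = $172.93
Pre-tax total = $250.60 + $172.93 = $423.53
Taxable wages = $5,542.60 − $423.53 = $5,119.07
State withholding: $5,119.07 × 0.06 = $307.14
Federal tax withheld: $5,119.07 × 0.215 = $1,100.60
OASDI: $5,542.60 × 0.073 = $404.61
PFL insurance: annual cap $164,016.26 already reached (YTD $170,055.79), so $0.00
SDI: $5,542.60 × 0.005 = $27.71
Health insurance premium: $190.92
Total deductions = $250.60 + $172.93 + $307.14 + $1,100.60 + $404.61 + $0.00 + $27.71 + $190.92 = $2,454.51
Net pay = $5,542.60 − $2,454.51 = $3,088.09

$3,088.09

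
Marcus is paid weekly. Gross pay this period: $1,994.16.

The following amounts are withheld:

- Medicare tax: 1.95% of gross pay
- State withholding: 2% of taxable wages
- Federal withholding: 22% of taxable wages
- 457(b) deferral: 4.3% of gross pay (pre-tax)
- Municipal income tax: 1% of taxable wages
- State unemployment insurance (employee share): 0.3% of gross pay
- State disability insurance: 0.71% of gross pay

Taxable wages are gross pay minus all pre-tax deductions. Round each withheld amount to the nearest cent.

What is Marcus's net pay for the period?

457(b) deferral: $1,994.16 × 0.043 = $85.75
Taxable wages = $1,994.16 − $85.75 = $1,908.41
Federal withholding: $1,908.41 × 0.22 = $419.85
Municipal income tax: $1,908.41 × 0.01 = $19.08
State withholding: $1,908.41 × 0.02 = $38.17
State unemployment insurance (employee share): $1,994.16 × 0.003 = $5.98
Medicare tax: $1,994.16 × 0.0195 = $38.89
State disability insurance: $1,994.16 × 0.0071 = $14.16
Total deductions = $85.75 + $419.85 + $19.08 + $38.17 + $5.98 + $38.89 + $14.16 = $621.88
Net pay = $1,994.16 − $621.88 = $1,372.28

$1,372.28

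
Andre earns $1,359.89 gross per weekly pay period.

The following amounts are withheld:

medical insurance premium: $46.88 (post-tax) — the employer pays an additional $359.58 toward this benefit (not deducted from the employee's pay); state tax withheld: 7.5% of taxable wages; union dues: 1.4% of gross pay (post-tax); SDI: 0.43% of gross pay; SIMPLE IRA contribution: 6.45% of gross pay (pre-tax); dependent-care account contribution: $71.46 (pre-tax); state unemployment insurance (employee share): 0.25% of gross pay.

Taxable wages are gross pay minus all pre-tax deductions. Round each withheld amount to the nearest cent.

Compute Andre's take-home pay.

$1,035.50

Dependent-care account contribution: $71.46
SIMPLE IRA contribution: $1,359.89 × 0.0645 = $87.71
Pre-tax total = $71.46 + $87.71 = $159.17
Taxable wages = $1,359.89 − $159.17 = $1,200.72
State tax withheld: $1,200.72 × 0.075 = $90.05
SDI: $1,359.89 × 0.0043 = $5.85
State unemployment insurance (employee share): $1,359.89 × 0.0025 = $3.40
Medical insurance premium: $46.88
Union dues: $1,359.89 × 0.014 = $19.04
(Employer's $359.58 toward medical insurance premium is not withheld from the employee.)
Total deductions = $71.46 + $87.71 + $90.05 + $5.85 + $3.40 + $46.88 + $19.04 = $324.39
Net pay = $1,359.89 − $324.39 = $1,035.50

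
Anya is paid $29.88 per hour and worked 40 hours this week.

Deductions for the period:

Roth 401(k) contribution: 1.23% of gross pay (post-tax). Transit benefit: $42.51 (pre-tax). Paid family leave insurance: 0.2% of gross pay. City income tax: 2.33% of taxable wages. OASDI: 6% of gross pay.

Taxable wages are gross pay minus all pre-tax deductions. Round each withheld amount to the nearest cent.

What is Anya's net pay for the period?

Gross pay: 40 × $29.88 = $1,195.20
Transit benefit: $42.51
Taxable wages = $1,195.20 − $42.51 = $1,152.69
City income tax: $1,152.69 × 0.0233 = $26.86
OASDI: $1,195.20 × 0.06 = $71.71
Paid family leave insurance: $1,195.20 × 0.002 = $2.39
Roth 401(k) contribution: $1,195.20 × 0.0123 = $14.70
Total deductions = $42.51 + $26.86 + $71.71 + $2.39 + $14.70 = $158.17
Net pay = $1,195.20 − $158.17 = $1,037.03

$1,037.03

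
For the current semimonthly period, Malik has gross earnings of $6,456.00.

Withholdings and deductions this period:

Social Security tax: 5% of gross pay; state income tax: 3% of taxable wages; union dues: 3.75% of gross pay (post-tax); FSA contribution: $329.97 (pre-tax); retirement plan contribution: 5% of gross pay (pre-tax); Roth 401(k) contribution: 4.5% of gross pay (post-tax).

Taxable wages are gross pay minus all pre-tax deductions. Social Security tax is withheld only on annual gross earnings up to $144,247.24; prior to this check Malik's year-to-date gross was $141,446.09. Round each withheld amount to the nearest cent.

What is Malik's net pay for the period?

Retirement plan contribution: $6,456.00 × 0.05 = $322.80
FSA contribution: $329.97
Pre-tax total = $322.80 + $329.97 = $652.77
Taxable wages = $6,456.00 − $652.77 = $5,803.23
State income tax: $5,803.23 × 0.03 = $174.10
Social Security tax: only $144,247.24 − $141,446.09 = $2,801.15 of this check is subject → $2,801.15 × 0.05 = $140.06
Union dues: $6,456.00 × 0.0375 = $242.10
Roth 401(k) contribution: $6,456.00 × 0.045 = $290.52
Total deductions = $322.80 + $329.97 + $174.10 + $140.06 + $242.10 + $290.52 = $1,499.55
Net pay = $6,456.00 − $1,499.55 = $4,956.45

$4,956.45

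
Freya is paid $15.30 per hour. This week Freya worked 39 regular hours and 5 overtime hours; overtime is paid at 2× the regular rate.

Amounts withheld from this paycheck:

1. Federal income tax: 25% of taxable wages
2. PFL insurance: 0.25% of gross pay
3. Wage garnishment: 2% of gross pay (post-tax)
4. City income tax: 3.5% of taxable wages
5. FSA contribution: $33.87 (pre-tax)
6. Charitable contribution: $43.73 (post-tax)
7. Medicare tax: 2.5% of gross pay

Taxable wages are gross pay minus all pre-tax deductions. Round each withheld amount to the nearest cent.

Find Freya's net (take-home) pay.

Regular pay: 39 × $15.30 = $596.70
Overtime pay: 5 × $15.30 × 2 = $153.00
Gross pay = $596.70 + $153.00 = $749.70
FSA contribution: $33.87
Taxable wages = $749.70 − $33.87 = $715.83
Federal income tax: $715.83 × 0.25 = $178.96
City income tax: $715.83 × 0.035 = $25.05
PFL insurance: $749.70 × 0.0025 = $1.87
Medicare tax: $749.70 × 0.025 = $18.74
Charitable contribution: $43.73
Wage garnishment: $749.70 × 0.02 = $14.99
Total deductions = $33.87 + $178.96 + $25.05 + $1.87 + $18.74 + $43.73 + $14.99 = $317.21
Net pay = $749.70 − $317.21 = $432.49

$432.49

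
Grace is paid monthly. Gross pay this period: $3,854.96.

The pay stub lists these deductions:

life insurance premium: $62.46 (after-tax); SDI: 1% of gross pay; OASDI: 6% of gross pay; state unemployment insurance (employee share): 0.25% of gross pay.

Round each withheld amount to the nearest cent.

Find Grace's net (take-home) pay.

SDI: $3,854.96 × 0.01 = $38.55
State unemployment insurance (employee share): $3,854.96 × 0.0025 = $9.64
OASDI: $3,854.96 × 0.06 = $231.30
Life insurance premium: $62.46
Total deductions = $38.55 + $9.64 + $231.30 + $62.46 = $341.95
Net pay = $3,854.96 − $341.95 = $3,513.01

$3,513.01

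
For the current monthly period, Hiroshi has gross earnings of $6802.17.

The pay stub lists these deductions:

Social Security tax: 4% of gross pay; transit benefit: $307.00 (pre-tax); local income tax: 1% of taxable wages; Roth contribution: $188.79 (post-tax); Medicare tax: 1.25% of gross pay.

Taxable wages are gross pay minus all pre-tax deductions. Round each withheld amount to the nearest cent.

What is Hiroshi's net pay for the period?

$5884.31

Transit benefit: $307.00
Taxable wages = $6802.17 − $307.00 = $6495.17
Local income tax: $6495.17 × 0.01 = $64.95
Medicare tax: $6802.17 × 0.0125 = $85.03
Social Security tax: $6802.17 × 0.04 = $272.09
Roth contribution: $188.79
Total deductions = $307.00 + $64.95 + $85.03 + $272.09 + $188.79 = $917.86
Net pay = $6802.17 − $917.86 = $5884.31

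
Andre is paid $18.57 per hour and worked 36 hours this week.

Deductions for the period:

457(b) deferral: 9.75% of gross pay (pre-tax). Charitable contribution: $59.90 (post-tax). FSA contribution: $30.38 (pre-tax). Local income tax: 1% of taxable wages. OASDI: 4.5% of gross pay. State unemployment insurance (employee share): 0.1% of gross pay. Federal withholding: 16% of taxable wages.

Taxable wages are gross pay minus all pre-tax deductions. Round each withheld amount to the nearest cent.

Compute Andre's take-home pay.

$384.91

Gross pay: 36 × $18.57 = $668.52
FSA contribution: $30.38
457(b) deferral: $668.52 × 0.0975 = $65.18
Pre-tax total = $30.38 + $65.18 = $95.56
Taxable wages = $668.52 − $95.56 = $572.96
Federal withholding: $572.96 × 0.16 = $91.67
Local income tax: $572.96 × 0.01 = $5.73
State unemployment insurance (employee share): $668.52 × 0.001 = $0.67
OASDI: $668.52 × 0.045 = $30.08
Charitable contribution: $59.90
Total deductions = $30.38 + $65.18 + $91.67 + $5.73 + $0.67 + $30.08 + $59.90 = $283.61
Net pay = $668.52 − $283.61 = $384.91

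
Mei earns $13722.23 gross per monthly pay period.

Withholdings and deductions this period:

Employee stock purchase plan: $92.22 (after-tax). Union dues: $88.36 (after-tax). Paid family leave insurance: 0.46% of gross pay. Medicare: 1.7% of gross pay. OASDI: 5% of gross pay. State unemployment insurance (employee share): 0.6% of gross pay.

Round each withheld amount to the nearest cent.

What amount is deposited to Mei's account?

$12476.81

Paid family leave insurance: $13722.23 × 0.0046 = $63.12
State unemployment insurance (employee share): $13722.23 × 0.006 = $82.33
Medicare: $13722.23 × 0.017 = $233.28
OASDI: $13722.23 × 0.05 = $686.11
Employee stock purchase plan: $92.22
Union dues: $88.36
Total deductions = $63.12 + $82.33 + $233.28 + $686.11 + $92.22 + $88.36 = $1245.42
Net pay = $13722.23 − $1245.42 = $12476.81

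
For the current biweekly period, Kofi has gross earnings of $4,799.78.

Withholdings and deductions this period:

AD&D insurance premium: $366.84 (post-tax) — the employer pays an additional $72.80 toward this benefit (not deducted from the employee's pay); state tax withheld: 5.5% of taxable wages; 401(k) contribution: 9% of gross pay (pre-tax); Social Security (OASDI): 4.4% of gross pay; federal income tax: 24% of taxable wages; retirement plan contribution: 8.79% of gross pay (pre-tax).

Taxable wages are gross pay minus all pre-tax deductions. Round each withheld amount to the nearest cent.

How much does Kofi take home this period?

$2,203.83

Retirement plan contribution: $4,799.78 × 0.0879 = $421.90
401(k) contribution: $4,799.78 × 0.09 = $431.98
Pre-tax total = $421.90 + $431.98 = $853.88
Taxable wages = $4,799.78 − $853.88 = $3,945.90
State tax withheld: $3,945.90 × 0.055 = $217.02
Federal income tax: $3,945.90 × 0.24 = $947.02
Social Security (OASDI): $4,799.78 × 0.044 = $211.19
AD&D insurance premium: $366.84
(Employer's $72.80 toward AD&D insurance premium is not withheld from the employee.)
Total deductions = $421.90 + $431.98 + $217.02 + $947.02 + $211.19 + $366.84 = $2,595.95
Net pay = $4,799.78 − $2,595.95 = $2,203.83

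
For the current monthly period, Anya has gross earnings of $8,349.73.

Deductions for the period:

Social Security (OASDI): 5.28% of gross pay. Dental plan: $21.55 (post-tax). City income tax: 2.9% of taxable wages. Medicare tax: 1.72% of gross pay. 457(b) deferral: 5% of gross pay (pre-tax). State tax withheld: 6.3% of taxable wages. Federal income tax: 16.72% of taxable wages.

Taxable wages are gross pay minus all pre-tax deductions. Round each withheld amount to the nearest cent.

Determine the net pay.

457(b) deferral: $8,349.73 × 0.05 = $417.49
Taxable wages = $8,349.73 − $417.49 = $7,932.24
State tax withheld: $7,932.24 × 0.063 = $499.73
Federal income tax: $7,932.24 × 0.1672 = $1,326.27
City income tax: $7,932.24 × 0.029 = $230.03
Social Security (OASDI): $8,349.73 × 0.0528 = $440.87
Medicare tax: $8,349.73 × 0.0172 = $143.62
Dental plan: $21.55
Total deductions = $417.49 + $499.73 + $1,326.27 + $230.03 + $440.87 + $143.62 + $21.55 = $3,079.56
Net pay = $8,349.73 − $3,079.56 = $5,270.17

$5,270.17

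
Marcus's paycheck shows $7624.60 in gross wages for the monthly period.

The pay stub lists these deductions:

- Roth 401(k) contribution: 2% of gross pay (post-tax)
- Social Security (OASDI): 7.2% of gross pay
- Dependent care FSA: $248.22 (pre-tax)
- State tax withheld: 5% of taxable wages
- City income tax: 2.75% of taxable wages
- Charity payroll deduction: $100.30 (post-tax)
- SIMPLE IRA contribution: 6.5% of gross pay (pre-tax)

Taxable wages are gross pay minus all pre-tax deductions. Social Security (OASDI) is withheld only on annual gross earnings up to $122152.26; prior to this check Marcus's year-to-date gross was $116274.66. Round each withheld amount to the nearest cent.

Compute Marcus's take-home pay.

Dependent care FSA: $248.22
SIMPLE IRA contribution: $7624.60 × 0.065 = $495.60
Pre-tax total = $248.22 + $495.60 = $743.82
Taxable wages = $7624.60 − $743.82 = $6880.78
State tax withheld: $6880.78 × 0.05 = $344.04
City income tax: $6880.78 × 0.0275 = $189.22
Social Security (OASDI): only $122152.26 − $116274.66 = $5877.60 of this check is subject → $5877.60 × 0.072 = $423.19
Roth 401(k) contribution: $7624.60 × 0.02 = $152.49
Charity payroll deduction: $100.30
Total deductions = $248.22 + $495.60 + $344.04 + $189.22 + $423.19 + $152.49 + $100.30 = $1953.06
Net pay = $7624.60 − $1953.06 = $5671.54

$5671.54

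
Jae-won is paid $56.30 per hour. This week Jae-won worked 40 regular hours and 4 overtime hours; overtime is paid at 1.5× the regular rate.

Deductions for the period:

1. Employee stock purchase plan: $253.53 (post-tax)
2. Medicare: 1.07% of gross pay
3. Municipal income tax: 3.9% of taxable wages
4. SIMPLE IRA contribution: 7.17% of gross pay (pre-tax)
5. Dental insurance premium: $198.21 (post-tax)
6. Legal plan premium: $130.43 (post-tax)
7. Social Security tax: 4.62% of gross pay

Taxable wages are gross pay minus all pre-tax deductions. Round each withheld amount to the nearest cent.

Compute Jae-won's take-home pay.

Regular pay: 40 × $56.30 = $2252.00
Overtime pay: 4 × $56.30 × 1.5 = $337.80
Gross pay = $2252.00 + $337.80 = $2589.80
SIMPLE IRA contribution: $2589.80 × 0.0717 = $185.69
Taxable wages = $2589.80 − $185.69 = $2404.11
Municipal income tax: $2404.11 × 0.039 = $93.76
Social Security tax: $2589.80 × 0.0462 = $119.65
Medicare: $2589.80 × 0.0107 = $27.71
Employee stock purchase plan: $253.53
Dental insurance premium: $198.21
Legal plan premium: $130.43
Total deductions = $185.69 + $93.76 + $119.65 + $27.71 + $253.53 + $198.21 + $130.43 = $1008.98
Net pay = $2589.80 − $1008.98 = $1580.82

$1580.82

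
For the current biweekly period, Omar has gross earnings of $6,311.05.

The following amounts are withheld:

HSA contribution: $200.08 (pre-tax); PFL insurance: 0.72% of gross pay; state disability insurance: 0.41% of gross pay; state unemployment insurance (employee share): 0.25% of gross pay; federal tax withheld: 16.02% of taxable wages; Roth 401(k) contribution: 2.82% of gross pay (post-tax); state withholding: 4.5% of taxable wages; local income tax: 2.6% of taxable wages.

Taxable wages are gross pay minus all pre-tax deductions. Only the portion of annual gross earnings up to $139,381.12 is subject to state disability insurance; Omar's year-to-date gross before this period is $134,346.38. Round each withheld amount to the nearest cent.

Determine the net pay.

$4,438.28

HSA contribution: $200.08
Taxable wages = $6,311.05 − $200.08 = $6,110.97
Federal tax withheld: $6,110.97 × 0.1602 = $978.98
State withholding: $6,110.97 × 0.045 = $274.99
Local income tax: $6,110.97 × 0.026 = $158.89
State unemployment insurance (employee share): $6,311.05 × 0.0025 = $15.78
PFL insurance: $6,311.05 × 0.0072 = $45.44
State disability insurance: only $139,381.12 − $134,346.38 = $5,034.74 of this check is subject → $5,034.74 × 0.0041 = $20.64
Roth 401(k) contribution: $6,311.05 × 0.0282 = $177.97
Total deductions = $200.08 + $978.98 + $274.99 + $158.89 + $15.78 + $45.44 + $20.64 + $177.97 = $1,872.77
Net pay = $6,311.05 − $1,872.77 = $4,438.28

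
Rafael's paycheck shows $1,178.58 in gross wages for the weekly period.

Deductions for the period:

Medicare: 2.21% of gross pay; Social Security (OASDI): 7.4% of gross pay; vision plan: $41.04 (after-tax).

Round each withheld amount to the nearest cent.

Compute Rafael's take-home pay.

Social Security (OASDI): $1,178.58 × 0.074 = $87.21
Medicare: $1,178.58 × 0.0221 = $26.05
Vision plan: $41.04
Total deductions = $87.21 + $26.05 + $41.04 = $154.30
Net pay = $1,178.58 − $154.30 = $1,024.28

$1,024.28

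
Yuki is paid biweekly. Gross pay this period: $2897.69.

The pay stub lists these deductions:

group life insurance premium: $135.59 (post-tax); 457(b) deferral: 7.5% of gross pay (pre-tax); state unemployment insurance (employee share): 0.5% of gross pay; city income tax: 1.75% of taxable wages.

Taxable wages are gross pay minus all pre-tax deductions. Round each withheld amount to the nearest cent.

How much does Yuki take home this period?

457(b) deferral: $2897.69 × 0.075 = $217.33
Taxable wages = $2897.69 − $217.33 = $2680.36
City income tax: $2680.36 × 0.0175 = $46.91
State unemployment insurance (employee share): $2897.69 × 0.005 = $14.49
Group life insurance premium: $135.59
Total deductions = $217.33 + $46.91 + $14.49 + $135.59 = $414.32
Net pay = $2897.69 − $414.32 = $2483.37

$2483.37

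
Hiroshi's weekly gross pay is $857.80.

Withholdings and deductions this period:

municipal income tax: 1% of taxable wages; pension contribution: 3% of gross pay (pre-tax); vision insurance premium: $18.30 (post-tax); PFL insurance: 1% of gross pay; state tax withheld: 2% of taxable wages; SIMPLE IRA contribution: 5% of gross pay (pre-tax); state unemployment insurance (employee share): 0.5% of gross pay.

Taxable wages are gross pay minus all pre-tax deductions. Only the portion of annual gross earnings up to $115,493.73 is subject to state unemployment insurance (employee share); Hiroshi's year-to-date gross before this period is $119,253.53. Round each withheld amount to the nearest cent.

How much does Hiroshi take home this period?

Pension contribution: $857.80 × 0.03 = $25.73
SIMPLE IRA contribution: $857.80 × 0.05 = $42.89
Pre-tax total = $25.73 + $42.89 = $68.62
Taxable wages = $857.80 − $68.62 = $789.18
State tax withheld: $789.18 × 0.02 = $15.78
Municipal income tax: $789.18 × 0.01 = $7.89
State unemployment insurance (employee share): annual cap $115,493.73 already reached (YTD $119,253.53), so $0.00
PFL insurance: $857.80 × 0.01 = $8.58
Vision insurance premium: $18.30
Total deductions = $25.73 + $42.89 + $15.78 + $7.89 + $0.00 + $8.58 + $18.30 = $119.17
Net pay = $857.80 − $119.17 = $738.63

$738.63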